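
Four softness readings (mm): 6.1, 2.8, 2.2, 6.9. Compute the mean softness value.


Sum = 6.1 + 2.8 + 2.2 + 6.9
Mean = 18.0 / 4 = 4.50 mm


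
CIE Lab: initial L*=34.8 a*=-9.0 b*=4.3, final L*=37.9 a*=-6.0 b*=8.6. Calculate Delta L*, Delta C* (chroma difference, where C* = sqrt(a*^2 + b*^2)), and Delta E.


Delta L* = 37.9 - 34.8 = 3.1
C1* = sqrt((-9.0)^2 + (4.3)^2) = 9.974
C2* = sqrt((-6.0)^2 + (8.6)^2) = 10.486
Delta C* = 10.486 - 9.974 = 0.51
Delta E = sqrt((3.1)^2 + (3.0)^2 + (4.3)^2) = 6.09


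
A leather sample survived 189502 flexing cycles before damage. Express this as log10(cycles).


log10(189502) = 5.28


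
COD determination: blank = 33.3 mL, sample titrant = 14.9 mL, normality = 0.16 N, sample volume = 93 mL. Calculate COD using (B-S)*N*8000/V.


COD = (33.3 - 14.9) x 0.16 x 8000 / 93
COD = 18.4 x 0.16 x 8000 / 93
COD = 253.2 mg/L


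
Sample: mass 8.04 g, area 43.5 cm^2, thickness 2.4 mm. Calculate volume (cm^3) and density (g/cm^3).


Volume = 10.440 cm^3
Density = 0.770 g/cm^3

Thickness in cm = 2.4 / 10 = 0.24 cm
Volume = 43.5 x 0.24 = 10.440 cm^3
Density = 8.04 / 10.440 = 0.770 g/cm^3


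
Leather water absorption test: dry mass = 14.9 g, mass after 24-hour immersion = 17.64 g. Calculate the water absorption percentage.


18.4%

Water absorbed = 17.64 - 14.9 = 2.74 g
WA% = 2.74 / 14.9 x 100 = 18.4%


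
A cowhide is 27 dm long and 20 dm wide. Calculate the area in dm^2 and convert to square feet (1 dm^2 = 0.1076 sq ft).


Area = 27 x 20 = 540 dm^2
Conversion: 540 x 0.1076 = 58.10 sq ft


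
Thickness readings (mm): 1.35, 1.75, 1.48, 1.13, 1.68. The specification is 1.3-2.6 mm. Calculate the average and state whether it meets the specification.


Average = 1.48 mm
Within specification: Yes

Sum = 7.39
Average = 7.39 / 5 = 1.48 mm
Specification range: 1.3 to 2.6 mm
Within spec: Yes


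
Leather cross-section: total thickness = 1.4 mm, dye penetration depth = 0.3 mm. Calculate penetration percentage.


Penetration% = 0.3 / 1.4 x 100
Penetration = 21.4%


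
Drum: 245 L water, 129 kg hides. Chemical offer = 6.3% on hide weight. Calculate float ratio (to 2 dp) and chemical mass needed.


Float ratio = 1.90
Chemical needed = 8.127 kg

Float ratio = 245 / 129 = 1.90
Chemical = 129 x 6.3 / 100 = 8.127 kg


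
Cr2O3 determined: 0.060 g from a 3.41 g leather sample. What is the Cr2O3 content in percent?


Cr2O3% = 0.060 / 3.41 x 100
Cr2O3% = 1.76%


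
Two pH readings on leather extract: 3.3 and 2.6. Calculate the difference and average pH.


Difference = |3.3 - 2.6| = 0.7
Average = (3.3 + 2.6) / 2 = 2.95


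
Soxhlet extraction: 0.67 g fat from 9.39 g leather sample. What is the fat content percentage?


7.1%

Fat content = 0.67 / 9.39 x 100
Fat = 7.1%


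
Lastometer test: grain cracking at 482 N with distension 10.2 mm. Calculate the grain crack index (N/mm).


47.3 N/mm

Grain crack index = force / distension
Index = 482 / 10.2 = 47.3 N/mm


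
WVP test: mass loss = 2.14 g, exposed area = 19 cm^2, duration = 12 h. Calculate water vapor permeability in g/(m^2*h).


93.86 g/(m^2*h)


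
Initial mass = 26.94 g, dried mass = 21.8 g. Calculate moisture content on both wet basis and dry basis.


Moisture lost = 26.94 - 21.8 = 5.14 g
Wet basis MC = 5.14 / 26.94 x 100 = 19.1%
Dry basis MC = 5.14 / 21.8 x 100 = 23.6%


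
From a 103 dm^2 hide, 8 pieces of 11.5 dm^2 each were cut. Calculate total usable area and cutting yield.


Usable area = 92.0 dm^2
Yield = 89.3%

Total usable = 8 x 11.5 = 92.0 dm^2
Yield = 92.0 / 103 x 100 = 89.3%


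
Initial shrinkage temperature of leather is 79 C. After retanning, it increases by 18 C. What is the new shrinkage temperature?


New Ts = 79 + 18 = 97 C


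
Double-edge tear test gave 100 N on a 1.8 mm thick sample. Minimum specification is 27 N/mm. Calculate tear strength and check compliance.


Tear strength = 55.6 N/mm
Compliant: Yes

Tear strength = 100 / 1.8 = 55.6 N/mm
Required minimum = 27 N/mm
Compliant: Yes


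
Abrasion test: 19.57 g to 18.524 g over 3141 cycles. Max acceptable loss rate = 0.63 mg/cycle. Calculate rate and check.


Rate = 0.333 mg/cycle
Passes: Yes

Loss = 19.57 - 18.524 = 1.046 g
Rate = 1.046 g / 3141 cycles x 1000 = 0.333 mg/cycle
Max = 0.63 mg/cycle
Passes: Yes


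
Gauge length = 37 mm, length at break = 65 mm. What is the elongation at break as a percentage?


75.7%

Extension = 65 - 37 = 28 mm
Elongation = 28 / 37 x 100 = 75.7%


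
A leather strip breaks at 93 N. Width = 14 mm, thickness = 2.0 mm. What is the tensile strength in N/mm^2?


3.32 N/mm^2

Cross-sectional area = 14 x 2.0 = 28.0 mm^2
Tensile strength = 93 / 28.0 = 3.32 N/mm^2


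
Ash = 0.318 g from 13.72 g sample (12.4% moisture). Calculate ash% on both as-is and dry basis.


As-is ash = 2.32%
Dry-basis ash = 2.65%

As-is ash% = 0.318 / 13.72 x 100 = 2.32%
Dry mass = 13.72 x (100 - 12.4) / 100 = 12.01872 g
Dry-basis ash% = 0.318 / 12.01872 x 100 = 2.65%


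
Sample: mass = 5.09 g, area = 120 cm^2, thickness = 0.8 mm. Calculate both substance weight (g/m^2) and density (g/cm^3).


Substance weight = 424.2 g/m^2
Density = 0.530 g/cm^3


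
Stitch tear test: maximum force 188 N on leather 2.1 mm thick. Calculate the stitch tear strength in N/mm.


89.5 N/mm

Stitch tear strength = force / thickness
STS = 188 / 2.1 = 89.5 N/mm


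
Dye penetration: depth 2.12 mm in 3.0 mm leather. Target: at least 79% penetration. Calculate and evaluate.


Penetration = 2.12 / 3.0 x 100 = 70.7%
Target: 79%
Meets target: No


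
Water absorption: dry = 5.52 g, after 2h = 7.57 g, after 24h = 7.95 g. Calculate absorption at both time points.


2h absorption = 37.1%
24h absorption = 44.0%


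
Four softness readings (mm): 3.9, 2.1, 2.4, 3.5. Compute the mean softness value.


2.98 mm


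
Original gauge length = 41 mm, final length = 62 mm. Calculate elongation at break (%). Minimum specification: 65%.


Elongation = 51.2%
Meets spec: No


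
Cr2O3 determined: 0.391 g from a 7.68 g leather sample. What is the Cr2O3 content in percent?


5.09%


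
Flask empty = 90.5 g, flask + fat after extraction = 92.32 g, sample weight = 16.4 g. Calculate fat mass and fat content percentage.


Fat mass = 1.82 g
Fat content = 11.1%

Fat mass = 92.32 - 90.5 = 1.82 g
Fat% = 1.82 / 16.4 x 100 = 11.1%


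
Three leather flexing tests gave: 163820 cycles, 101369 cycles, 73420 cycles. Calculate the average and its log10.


Average = 112870 cycles
log10 = 5.05

Average = (163820 + 101369 + 73420) / 3 = 112870 cycles
log10(112870) = 5.05


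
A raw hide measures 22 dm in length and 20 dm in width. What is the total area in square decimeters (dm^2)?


440 dm^2


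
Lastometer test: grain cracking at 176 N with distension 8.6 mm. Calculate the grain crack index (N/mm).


Grain crack index = force / distension
Index = 176 / 8.6 = 20.5 N/mm


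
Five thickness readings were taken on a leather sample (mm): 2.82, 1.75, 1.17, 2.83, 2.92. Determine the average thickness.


2.30 mm


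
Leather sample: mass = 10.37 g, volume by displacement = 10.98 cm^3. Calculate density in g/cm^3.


0.944 g/cm^3

Density = mass / volume
Density = 10.37 / 10.98 = 0.944 g/cm^3


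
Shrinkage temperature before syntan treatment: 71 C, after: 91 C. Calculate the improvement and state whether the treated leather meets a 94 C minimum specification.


Improvement = 20 C
Meets 94 C spec: No


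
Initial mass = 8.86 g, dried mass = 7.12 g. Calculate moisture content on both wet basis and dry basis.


Moisture lost = 8.86 - 7.12 = 1.74 g
Wet basis MC = 1.74 / 8.86 x 100 = 19.6%
Dry basis MC = 1.74 / 7.12 x 100 = 24.4%


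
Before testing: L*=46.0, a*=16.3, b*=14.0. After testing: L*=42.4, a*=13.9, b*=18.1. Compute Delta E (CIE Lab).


dL = 42.4 - 46.0 = -3.6
da = 13.9 - 16.3 = -2.4
db = 18.1 - 14.0 = 4.1
dE = sqrt((-3.6)^2 + (-2.4)^2 + (4.1)^2) = 5.96


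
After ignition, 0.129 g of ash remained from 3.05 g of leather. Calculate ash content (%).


Ash% = 0.129 / 3.05 x 100
Ash% = 4.23%


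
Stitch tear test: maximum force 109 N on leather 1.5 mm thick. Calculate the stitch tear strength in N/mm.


72.7 N/mm

Stitch tear strength = force / thickness
STS = 109 / 1.5 = 72.7 N/mm


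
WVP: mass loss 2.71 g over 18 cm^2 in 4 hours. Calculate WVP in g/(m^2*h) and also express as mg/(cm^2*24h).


WVP = 2.71 / (18 x 4) x 10000 = 376.39 g/(m^2*h)
Mass loss in mg = 2.71 x 1000 = 2710 mg
Per cm^2 per 24h in mg: 2710 x 24 / (18 x 4) = 65040 / 72 = 903.33 mg/(cm^2*24h)


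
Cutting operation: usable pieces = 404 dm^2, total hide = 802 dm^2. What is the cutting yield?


50.4%

Yield = usable / total x 100
Yield = 404 / 802 x 100 = 50.4%


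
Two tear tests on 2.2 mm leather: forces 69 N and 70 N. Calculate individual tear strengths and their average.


Tear 1 = 31.4 N/mm
Tear 2 = 31.8 N/mm
Average = 31.6 N/mm


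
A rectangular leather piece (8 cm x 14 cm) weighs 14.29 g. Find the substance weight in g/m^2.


1275.9 g/m^2


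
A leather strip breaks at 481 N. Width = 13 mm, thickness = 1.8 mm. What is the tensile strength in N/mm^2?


20.56 N/mm^2

Cross-sectional area = 13 x 1.8 = 23.4 mm^2
Tensile strength = 481 / 23.4 = 20.56 N/mm^2


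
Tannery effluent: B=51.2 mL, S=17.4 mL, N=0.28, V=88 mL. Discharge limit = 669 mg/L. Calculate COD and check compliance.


COD = 860.4 mg/L
Compliant: No

COD = (51.2 - 17.4) x 0.28 x 8000 / 88 = 860.4 mg/L
Limit: 669 mg/L
Compliant: No


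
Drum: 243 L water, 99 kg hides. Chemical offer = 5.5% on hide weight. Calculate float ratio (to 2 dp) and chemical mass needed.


Float ratio = 243 / 99 = 2.45
Chemical = 99 x 5.5 / 100 = 5.445 kg


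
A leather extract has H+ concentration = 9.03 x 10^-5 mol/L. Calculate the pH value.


pH = -log10[H+]
pH = -log10(9.03 x 10^-5) = 4.04


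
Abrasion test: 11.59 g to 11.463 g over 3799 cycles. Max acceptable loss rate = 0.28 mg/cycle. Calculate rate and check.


Rate = 0.033 mg/cycle
Passes: Yes

Loss = 11.59 - 11.463 = 0.127 g
Rate = 0.127 g / 3799 cycles x 1000 = 0.033 mg/cycle
Max = 0.28 mg/cycle
Passes: Yes


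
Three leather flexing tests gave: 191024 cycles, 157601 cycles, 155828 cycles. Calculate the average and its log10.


Average = 168151 cycles
log10 = 5.23


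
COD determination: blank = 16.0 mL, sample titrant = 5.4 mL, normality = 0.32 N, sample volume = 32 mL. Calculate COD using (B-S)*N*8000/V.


COD = (16.0 - 5.4) x 0.32 x 8000 / 32
COD = 10.6 x 0.32 x 8000 / 32
COD = 848.0 mg/L


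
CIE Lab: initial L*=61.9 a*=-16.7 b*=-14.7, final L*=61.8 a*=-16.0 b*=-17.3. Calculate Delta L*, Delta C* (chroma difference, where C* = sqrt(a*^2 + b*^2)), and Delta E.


Delta L* = -0.1
Delta C* = 1.32
Delta E = 2.69

Delta L* = 61.8 - 61.9 = -0.1
C1* = sqrt((-16.7)^2 + (-14.7)^2) = 22.248
C2* = sqrt((-16.0)^2 + (-17.3)^2) = 23.565
Delta C* = 23.565 - 22.248 = 1.32
Delta E = sqrt((-0.1)^2 + (0.7)^2 + (-2.6)^2) = 2.69


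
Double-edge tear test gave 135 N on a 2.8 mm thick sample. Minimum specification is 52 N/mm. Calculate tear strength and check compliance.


Tear strength = 135 / 2.8 = 48.2 N/mm
Required minimum = 52 N/mm
Compliant: No


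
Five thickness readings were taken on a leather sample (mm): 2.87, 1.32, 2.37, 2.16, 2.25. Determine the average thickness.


2.19 mm

Sum = 2.87 + 1.32 + 2.37 + 2.16 + 2.25 = 10.97
Average = 10.97 / 5 = 2.19 mm


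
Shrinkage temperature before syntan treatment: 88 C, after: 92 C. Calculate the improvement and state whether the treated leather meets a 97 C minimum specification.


Improvement = 92 - 88 = 4 C
Spec check: 92 C >= 97 C? No


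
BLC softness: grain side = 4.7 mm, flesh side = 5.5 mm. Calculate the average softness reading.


5.10 mm

Average = (4.7 + 5.5) / 2
Average = 5.10 mm


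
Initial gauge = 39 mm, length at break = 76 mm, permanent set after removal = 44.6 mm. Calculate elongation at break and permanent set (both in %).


Elongation at break = 94.9%
Permanent set = 14.4%

Elongation at break = (76 - 39) / 39 x 100 = 94.9%
Permanent set = (44.6 - 39) / 39 x 100 = 14.4%


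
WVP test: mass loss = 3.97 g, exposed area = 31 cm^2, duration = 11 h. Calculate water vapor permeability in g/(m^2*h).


WVP = mass_loss / (area x time) x 10000
WVP = 3.97 / (31 x 11) x 10000
WVP = 3.97 / 341 x 10000 = 116.42 g/(m^2*h)


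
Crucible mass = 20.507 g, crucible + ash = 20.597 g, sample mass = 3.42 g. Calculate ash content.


Ash mass = 20.597 - 20.507 = 0.090 g
Ash% = 0.090 / 3.42 x 100 = 2.63%


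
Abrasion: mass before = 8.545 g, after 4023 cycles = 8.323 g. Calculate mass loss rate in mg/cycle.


0.055 mg/cycle


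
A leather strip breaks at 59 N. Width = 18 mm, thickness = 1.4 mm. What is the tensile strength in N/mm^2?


2.34 N/mm^2

Cross-sectional area = 18 x 1.4 = 25.2 mm^2
Tensile strength = 59 / 25.2 = 2.34 N/mm^2


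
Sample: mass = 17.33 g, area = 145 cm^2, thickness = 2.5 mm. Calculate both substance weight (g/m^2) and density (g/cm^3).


Substance weight = 1195.2 g/m^2
Density = 0.478 g/cm^3


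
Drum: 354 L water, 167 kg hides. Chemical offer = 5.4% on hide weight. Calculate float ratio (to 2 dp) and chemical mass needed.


Float ratio = 354 / 167 = 2.12
Chemical = 167 x 5.4 / 100 = 9.018 kg


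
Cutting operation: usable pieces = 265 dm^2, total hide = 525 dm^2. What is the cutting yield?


Yield = usable / total x 100
Yield = 265 / 525 x 100 = 50.5%


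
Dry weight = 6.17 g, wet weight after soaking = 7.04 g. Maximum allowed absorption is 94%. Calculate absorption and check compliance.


Absorption = 14.1%
Compliant: Yes

WA = (7.04 - 6.17) / 6.17 x 100 = 14.1%
Maximum allowed: 94%
Compliant: Yes


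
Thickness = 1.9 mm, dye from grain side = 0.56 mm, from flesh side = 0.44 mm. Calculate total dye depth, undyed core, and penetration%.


Total dyed = 1.00 mm
Undyed core = 0.90 mm
Penetration = 52.6%

Total dyed = 0.56 + 0.44 = 1.00 mm
Undyed core = 1.9 - 1.00 = 0.90 mm
Penetration = 1.00 / 1.9 x 100 = 52.6%


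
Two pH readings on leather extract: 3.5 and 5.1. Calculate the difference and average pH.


Difference = 1.6
Average pH = 4.30


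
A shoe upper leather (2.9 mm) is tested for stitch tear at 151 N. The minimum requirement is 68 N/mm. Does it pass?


STS = 52.1 N/mm
Passes: No


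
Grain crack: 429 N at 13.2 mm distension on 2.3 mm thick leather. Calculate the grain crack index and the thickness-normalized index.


Crack index = 429 / 13.2 = 32.5 N/mm
Normalized = 32.5 / 2.3 = 14.1 N/mm per mm


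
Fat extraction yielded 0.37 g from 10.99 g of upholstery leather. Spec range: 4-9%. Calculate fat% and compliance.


Fat content = 3.4%
Compliant: No


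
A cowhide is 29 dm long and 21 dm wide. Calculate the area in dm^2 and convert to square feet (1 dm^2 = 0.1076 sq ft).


609 dm^2
65.53 sq ft

Area = 29 x 21 = 609 dm^2
Conversion: 609 x 0.1076 = 65.53 sq ft


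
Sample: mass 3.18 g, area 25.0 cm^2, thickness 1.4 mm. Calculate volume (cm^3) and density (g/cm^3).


Volume = 3.500 cm^3
Density = 0.909 g/cm^3

Thickness in cm = 1.4 / 10 = 0.14 cm
Volume = 25.0 x 0.14 = 3.500 cm^3
Density = 3.18 / 3.500 = 0.909 g/cm^3


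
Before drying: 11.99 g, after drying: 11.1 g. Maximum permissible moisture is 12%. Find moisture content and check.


Moisture content = 7.4%
Acceptable: Yes


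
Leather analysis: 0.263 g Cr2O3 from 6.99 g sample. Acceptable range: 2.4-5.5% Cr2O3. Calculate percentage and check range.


Cr2O3% = 0.263 / 6.99 x 100 = 3.76%
Acceptable range: 2.4 to 5.5%
Within range: Yes


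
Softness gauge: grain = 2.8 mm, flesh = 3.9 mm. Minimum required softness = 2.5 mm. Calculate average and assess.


Average softness = 3.35 mm
Meets requirement: Yes

Average = (2.8 + 3.9) / 2 = 3.35 mm
Minimum = 2.5 mm
Meets requirement: Yes


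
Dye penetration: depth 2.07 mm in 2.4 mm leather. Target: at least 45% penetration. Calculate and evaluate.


Penetration = 86.3%
Meets target: Yes

Penetration = 2.07 / 2.4 x 100 = 86.3%
Target: 45%
Meets target: Yes


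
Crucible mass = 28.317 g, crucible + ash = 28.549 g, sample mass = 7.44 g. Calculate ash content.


Ash mass = 28.549 - 28.317 = 0.232 g
Ash% = 0.232 / 7.44 x 100 = 3.12%


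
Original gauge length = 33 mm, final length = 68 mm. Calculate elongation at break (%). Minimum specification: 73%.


Elongation = 106.1%
Meets spec: Yes

Extension = 68 - 33 = 35 mm
Elongation = 35 / 33 x 100 = 106.1%
Minimum required: 73%
Meets specification: Yes


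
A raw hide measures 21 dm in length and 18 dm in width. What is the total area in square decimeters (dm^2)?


378 dm^2

Area = length x width
Area = 21 x 18 = 378 dm^2


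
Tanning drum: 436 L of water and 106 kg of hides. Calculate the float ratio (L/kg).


4.1

Float ratio = water / hide weight
Ratio = 436 / 106 = 4.1


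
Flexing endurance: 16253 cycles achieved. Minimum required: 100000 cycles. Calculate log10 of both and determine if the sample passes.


log10(16253) = 4.21
log10(100000) = 5.00
Passes: No


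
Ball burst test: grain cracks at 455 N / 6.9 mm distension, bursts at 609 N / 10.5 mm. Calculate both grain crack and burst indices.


Crack index = 455 / 6.9 = 65.9 N/mm
Burst index = 609 / 10.5 = 58.0 N/mm


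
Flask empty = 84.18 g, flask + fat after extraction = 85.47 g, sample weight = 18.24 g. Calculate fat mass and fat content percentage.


Fat mass = 1.29 g
Fat content = 7.1%

Fat mass = 85.47 - 84.18 = 1.29 g
Fat% = 1.29 / 18.24 x 100 = 7.1%


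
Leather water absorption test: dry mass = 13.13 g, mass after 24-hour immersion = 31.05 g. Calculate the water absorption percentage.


Water absorbed = 31.05 - 13.13 = 17.92 g
WA% = 17.92 / 13.13 x 100 = 136.5%


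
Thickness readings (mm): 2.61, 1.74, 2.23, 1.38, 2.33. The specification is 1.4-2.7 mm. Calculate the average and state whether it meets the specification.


Sum = 10.29
Average = 10.29 / 5 = 2.06 mm
Specification range: 1.4 to 2.7 mm
Within spec: Yes


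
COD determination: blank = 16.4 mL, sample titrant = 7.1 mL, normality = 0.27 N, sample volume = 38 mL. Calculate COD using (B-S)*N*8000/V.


COD = (16.4 - 7.1) x 0.27 x 8000 / 38
COD = 9.3 x 0.27 x 8000 / 38
COD = 528.6 mg/L


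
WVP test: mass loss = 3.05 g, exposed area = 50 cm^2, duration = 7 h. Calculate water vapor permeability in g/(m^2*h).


87.14 g/(m^2*h)

WVP = mass_loss / (area x time) x 10000
WVP = 3.05 / (50 x 7) x 10000
WVP = 3.05 / 350 x 10000 = 87.14 g/(m^2*h)


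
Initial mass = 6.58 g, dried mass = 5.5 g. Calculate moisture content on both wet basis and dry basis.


Moisture lost = 6.58 - 5.5 = 1.08 g
Wet basis MC = 1.08 / 6.58 x 100 = 16.4%
Dry basis MC = 1.08 / 5.5 x 100 = 19.6%


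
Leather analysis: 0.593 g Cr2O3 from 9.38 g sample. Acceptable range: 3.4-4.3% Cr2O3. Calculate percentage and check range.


Cr2O3 = 6.32%
Within range: No

Cr2O3% = 0.593 / 9.38 x 100 = 6.32%
Acceptable range: 3.4 to 4.3%
Within range: No


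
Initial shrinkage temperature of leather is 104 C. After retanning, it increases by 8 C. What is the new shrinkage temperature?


New Ts = 104 + 8 = 112 C


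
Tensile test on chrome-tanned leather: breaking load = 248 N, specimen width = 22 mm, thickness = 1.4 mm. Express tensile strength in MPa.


8.05 MPa


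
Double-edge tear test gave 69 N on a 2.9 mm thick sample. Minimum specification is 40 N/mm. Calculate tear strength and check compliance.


Tear strength = 69 / 2.9 = 23.8 N/mm
Required minimum = 40 N/mm
Compliant: No


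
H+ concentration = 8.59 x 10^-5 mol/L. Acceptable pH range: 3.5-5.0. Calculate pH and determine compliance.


pH = 4.07
Compliant: Yes


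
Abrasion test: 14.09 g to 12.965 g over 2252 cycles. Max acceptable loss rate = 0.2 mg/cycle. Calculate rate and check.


Rate = 0.500 mg/cycle
Passes: No


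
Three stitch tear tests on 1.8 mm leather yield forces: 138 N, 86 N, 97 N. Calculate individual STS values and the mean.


STS1 = 138 / 1.8 = 76.7 N/mm
STS2 = 86 / 1.8 = 47.8 N/mm
STS3 = 97 / 1.8 = 53.9 N/mm
Mean = (76.7 + 47.8 + 53.9) / 3 = 59.5 N/mm


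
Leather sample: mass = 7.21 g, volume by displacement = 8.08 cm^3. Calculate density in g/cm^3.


0.892 g/cm^3

Density = mass / volume
Density = 7.21 / 8.08 = 0.892 g/cm^3


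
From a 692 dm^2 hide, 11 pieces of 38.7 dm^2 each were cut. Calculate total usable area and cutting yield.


Usable area = 425.7 dm^2
Yield = 61.5%

Total usable = 11 x 38.7 = 425.7 dm^2
Yield = 425.7 / 692 x 100 = 61.5%


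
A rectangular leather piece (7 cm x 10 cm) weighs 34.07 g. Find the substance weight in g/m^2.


4867.1 g/m^2


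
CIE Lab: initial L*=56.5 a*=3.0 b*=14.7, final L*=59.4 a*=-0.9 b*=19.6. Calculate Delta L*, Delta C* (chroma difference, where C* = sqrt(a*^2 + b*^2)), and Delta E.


Delta L* = 2.9
Delta C* = 4.62
Delta E = 6.90

Delta L* = 59.4 - 56.5 = 2.9
C1* = sqrt((3.0)^2 + (14.7)^2) = 15.003
C2* = sqrt((-0.9)^2 + (19.6)^2) = 19.621
Delta C* = 19.621 - 15.003 = 4.62
Delta E = sqrt((2.9)^2 + (-3.9)^2 + (4.9)^2) = 6.90


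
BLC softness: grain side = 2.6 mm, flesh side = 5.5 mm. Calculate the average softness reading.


Average = (2.6 + 5.5) / 2
Average = 4.05 mm


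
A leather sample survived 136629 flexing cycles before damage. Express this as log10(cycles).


5.14

log10(136629) = 5.14


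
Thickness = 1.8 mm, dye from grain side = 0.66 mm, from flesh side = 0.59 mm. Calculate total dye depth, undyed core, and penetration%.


Total dyed = 0.66 + 0.59 = 1.25 mm
Undyed core = 1.8 - 1.25 = 0.55 mm
Penetration = 1.25 / 1.8 x 100 = 69.4%


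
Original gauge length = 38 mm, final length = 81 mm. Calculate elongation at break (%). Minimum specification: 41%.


Elongation = 113.2%
Meets spec: Yes

Extension = 81 - 38 = 43 mm
Elongation = 43 / 38 x 100 = 113.2%
Minimum required: 41%
Meets specification: Yes


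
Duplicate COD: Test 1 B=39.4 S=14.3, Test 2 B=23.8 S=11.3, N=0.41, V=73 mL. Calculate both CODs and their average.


COD1 = (39.4 - 14.3) x 0.41 x 8000 / 73 = 1127.8 mg/L
COD2 = (23.8 - 11.3) x 0.41 x 8000 / 73 = 561.6 mg/L
Average = (1127.8 + 561.6) / 2 = 844.7 mg/L


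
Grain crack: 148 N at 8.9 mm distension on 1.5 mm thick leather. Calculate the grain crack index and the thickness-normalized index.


Crack index = 148 / 8.9 = 16.6 N/mm
Normalized = 16.6 / 1.5 = 11.1 N/mm per mm


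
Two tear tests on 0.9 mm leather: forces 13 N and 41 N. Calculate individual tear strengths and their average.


Tear 1 = 14.4 N/mm
Tear 2 = 45.6 N/mm
Average = 30.0 N/mm


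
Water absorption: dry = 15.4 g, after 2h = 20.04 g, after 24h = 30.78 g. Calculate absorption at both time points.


2h absorption = 30.1%
24h absorption = 99.9%

WA (2h) = (20.04 - 15.4) / 15.4 x 100 = 30.1%
WA (24h) = (30.78 - 15.4) / 15.4 x 100 = 99.9%


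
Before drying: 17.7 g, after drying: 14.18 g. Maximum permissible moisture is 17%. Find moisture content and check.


Moisture content = 19.9%
Acceptable: No

MC = (17.7 - 14.18) / 17.7 x 100 = 19.9%
Maximum: 17%
Acceptable: No


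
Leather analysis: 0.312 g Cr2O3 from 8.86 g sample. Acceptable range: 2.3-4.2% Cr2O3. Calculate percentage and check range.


Cr2O3 = 3.52%
Within range: Yes

Cr2O3% = 0.312 / 8.86 x 100 = 3.52%
Acceptable range: 2.3 to 4.2%
Within range: Yes


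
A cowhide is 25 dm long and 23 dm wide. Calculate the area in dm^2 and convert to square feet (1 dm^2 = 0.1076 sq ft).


Area = 25 x 23 = 575 dm^2
Conversion: 575 x 0.1076 = 61.87 sq ft


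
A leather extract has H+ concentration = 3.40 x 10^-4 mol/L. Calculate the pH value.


pH = -log10[H+]
pH = -log10(3.40 x 10^-4) = 3.47


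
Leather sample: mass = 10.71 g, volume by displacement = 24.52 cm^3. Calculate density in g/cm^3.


Density = mass / volume
Density = 10.71 / 24.52 = 0.437 g/cm^3


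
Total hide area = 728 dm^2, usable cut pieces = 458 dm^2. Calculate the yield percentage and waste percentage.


Yield = 62.9%
Waste = 37.1%

Yield = 458 / 728 x 100 = 62.9%
Waste = 728 - 458 = 270 dm^2
Waste% = 100 - 62.9 = 37.1%


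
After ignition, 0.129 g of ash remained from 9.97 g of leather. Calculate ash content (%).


Ash% = 0.129 / 9.97 x 100
Ash% = 1.29%


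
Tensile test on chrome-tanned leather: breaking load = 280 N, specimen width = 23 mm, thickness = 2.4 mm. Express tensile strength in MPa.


5.07 MPa


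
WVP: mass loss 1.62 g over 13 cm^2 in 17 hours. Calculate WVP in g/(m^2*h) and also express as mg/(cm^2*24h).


WVP = 1.62 / (13 x 17) x 10000 = 73.30 g/(m^2*h)
Mass loss in mg = 1.62 x 1000 = 1620 mg
Per cm^2 per 24h in mg: 1620 x 24 / (13 x 17) = 38880 / 221 = 175.93 mg/(cm^2*24h)


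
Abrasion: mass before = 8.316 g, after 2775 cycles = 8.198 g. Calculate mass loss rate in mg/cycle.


0.043 mg/cycle


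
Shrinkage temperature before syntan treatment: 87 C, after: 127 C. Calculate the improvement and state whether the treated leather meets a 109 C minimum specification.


Improvement = 40 C
Meets 109 C spec: Yes


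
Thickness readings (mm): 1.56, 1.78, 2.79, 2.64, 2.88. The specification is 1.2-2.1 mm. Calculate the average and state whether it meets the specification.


Average = 2.33 mm
Within specification: No


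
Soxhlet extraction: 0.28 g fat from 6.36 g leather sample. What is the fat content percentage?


Fat content = 0.28 / 6.36 x 100
Fat = 4.4%


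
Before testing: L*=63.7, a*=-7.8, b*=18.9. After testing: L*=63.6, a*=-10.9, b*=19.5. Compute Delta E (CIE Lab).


dL = 63.6 - 63.7 = -0.1
da = -10.9 - (-7.8) = -3.1
db = 19.5 - 18.9 = 0.6
dE = sqrt((-0.1)^2 + (-3.1)^2 + (0.6)^2) = 3.16


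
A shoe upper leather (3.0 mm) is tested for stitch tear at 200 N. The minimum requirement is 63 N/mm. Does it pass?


STS = 200 / 3.0 = 66.7 N/mm
Minimum required: 63 N/mm
Passes: Yes


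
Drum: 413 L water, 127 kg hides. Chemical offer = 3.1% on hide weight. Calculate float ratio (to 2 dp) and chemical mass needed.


Float ratio = 413 / 127 = 3.25
Chemical = 127 x 3.1 / 100 = 3.937 kg


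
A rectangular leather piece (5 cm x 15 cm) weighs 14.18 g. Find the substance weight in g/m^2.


1890.7 g/m^2


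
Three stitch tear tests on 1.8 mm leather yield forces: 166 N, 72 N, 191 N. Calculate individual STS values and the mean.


STS1 = 92.2 N/mm
STS2 = 40.0 N/mm
STS3 = 106.1 N/mm
Mean = 79.4 N/mm

STS1 = 166 / 1.8 = 92.2 N/mm
STS2 = 72 / 1.8 = 40.0 N/mm
STS3 = 191 / 1.8 = 106.1 N/mm
Mean = (92.2 + 40.0 + 106.1) / 3 = 79.4 N/mm


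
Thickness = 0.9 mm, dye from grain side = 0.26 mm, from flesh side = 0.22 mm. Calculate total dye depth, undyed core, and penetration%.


Total dyed = 0.48 mm
Undyed core = 0.42 mm
Penetration = 53.3%


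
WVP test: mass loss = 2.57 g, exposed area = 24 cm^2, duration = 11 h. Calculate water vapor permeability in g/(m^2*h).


97.35 g/(m^2*h)

WVP = mass_loss / (area x time) x 10000
WVP = 2.57 / (24 x 11) x 10000
WVP = 2.57 / 264 x 10000 = 97.35 g/(m^2*h)


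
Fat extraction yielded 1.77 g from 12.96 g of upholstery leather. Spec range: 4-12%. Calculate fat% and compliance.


Fat% = 1.77 / 12.96 x 100 = 13.7%
Spec range: 4-12%
Compliant: No


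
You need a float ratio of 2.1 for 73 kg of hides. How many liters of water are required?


Water = hide weight x target ratio
Water = 73 x 2.1 = 153.3 L


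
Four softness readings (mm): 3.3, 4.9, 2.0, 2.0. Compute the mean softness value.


3.05 mm

Sum = 3.3 + 4.9 + 2.0 + 2.0
Mean = 12.2 / 4 = 3.05 mm


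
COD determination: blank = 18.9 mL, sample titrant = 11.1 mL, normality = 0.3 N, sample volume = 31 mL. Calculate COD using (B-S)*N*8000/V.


603.9 mg/L


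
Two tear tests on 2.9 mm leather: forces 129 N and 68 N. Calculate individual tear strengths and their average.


Tear 1 = 129 / 2.9 = 44.5 N/mm
Tear 2 = 68 / 2.9 = 23.4 N/mm
Average = (44.5 + 23.4) / 2 = 34.0 N/mm


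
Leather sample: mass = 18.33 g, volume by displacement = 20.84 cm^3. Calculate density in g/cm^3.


Density = mass / volume
Density = 18.33 / 20.84 = 0.880 g/cm^3


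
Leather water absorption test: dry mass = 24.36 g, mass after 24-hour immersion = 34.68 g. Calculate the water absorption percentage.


Water absorbed = 34.68 - 24.36 = 10.32 g
WA% = 10.32 / 24.36 x 100 = 42.4%


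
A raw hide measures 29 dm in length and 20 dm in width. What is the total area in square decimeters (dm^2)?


580 dm^2

Area = length x width
Area = 29 x 20 = 580 dm^2


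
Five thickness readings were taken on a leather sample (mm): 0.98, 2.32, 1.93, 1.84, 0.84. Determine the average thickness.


1.58 mm

Sum = 0.98 + 2.32 + 1.93 + 1.84 + 0.84 = 7.91
Average = 7.91 / 5 = 1.58 mm


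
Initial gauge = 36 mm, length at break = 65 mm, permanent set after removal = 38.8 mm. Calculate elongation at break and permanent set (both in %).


Elongation at break = (65 - 36) / 36 x 100 = 80.6%
Permanent set = (38.8 - 36) / 36 x 100 = 7.8%


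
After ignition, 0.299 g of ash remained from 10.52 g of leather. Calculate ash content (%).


Ash% = 0.299 / 10.52 x 100
Ash% = 2.84%


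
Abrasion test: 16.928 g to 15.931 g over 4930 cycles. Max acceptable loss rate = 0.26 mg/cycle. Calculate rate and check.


Rate = 0.202 mg/cycle
Passes: Yes

Loss = 16.928 - 15.931 = 0.997 g
Rate = 0.997 g / 4930 cycles x 1000 = 0.202 mg/cycle
Max = 0.26 mg/cycle
Passes: Yes


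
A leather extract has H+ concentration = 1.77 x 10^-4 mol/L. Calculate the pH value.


pH = -log10[H+]
pH = -log10(1.77 x 10^-4) = 3.75


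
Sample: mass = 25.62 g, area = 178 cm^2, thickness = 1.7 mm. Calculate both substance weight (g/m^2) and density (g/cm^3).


Substance weight = 1439.3 g/m^2
Density = 0.847 g/cm^3

SW = 25.62 / 178 x 10000 = 1439.3 g/m^2
Volume = 178 x 1.7 / 10 = 30.26 cm^3
Density = 25.62 / 30.26 = 0.847 g/cm^3


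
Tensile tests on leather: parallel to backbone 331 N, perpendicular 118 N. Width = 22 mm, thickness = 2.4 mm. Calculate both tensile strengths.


Parallel = 6.27 N/mm^2
Perpendicular = 2.23 N/mm^2

Area = 22 x 2.4 = 52.8 mm^2
TS (parallel) = 331 / 52.8 = 6.27 N/mm^2
TS (perpendicular) = 118 / 52.8 = 2.23 N/mm^2


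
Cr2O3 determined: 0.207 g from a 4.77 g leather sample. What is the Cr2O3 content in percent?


Cr2O3% = 0.207 / 4.77 x 100
Cr2O3% = 4.34%


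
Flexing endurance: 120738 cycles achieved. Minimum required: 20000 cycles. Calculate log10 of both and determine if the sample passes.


log10(120738) = 5.08
log10(20000) = 4.30
Passes: Yes


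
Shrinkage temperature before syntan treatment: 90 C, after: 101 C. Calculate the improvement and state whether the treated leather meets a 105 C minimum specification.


Improvement = 101 - 90 = 11 C
Spec check: 101 C >= 105 C? No


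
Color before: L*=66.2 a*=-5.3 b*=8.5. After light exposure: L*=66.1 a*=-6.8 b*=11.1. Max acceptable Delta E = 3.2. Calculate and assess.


Delta E = 3.00
Passes: Yes


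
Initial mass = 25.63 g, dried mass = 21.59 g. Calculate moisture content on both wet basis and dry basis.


Moisture lost = 25.63 - 21.59 = 4.04 g
Wet basis MC = 4.04 / 25.63 x 100 = 15.8%
Dry basis MC = 4.04 / 21.59 x 100 = 18.7%


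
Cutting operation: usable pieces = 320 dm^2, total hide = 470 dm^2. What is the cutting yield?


Yield = usable / total x 100
Yield = 320 / 470 x 100 = 68.1%


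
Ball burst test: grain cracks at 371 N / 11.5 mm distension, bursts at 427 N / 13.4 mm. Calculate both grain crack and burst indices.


Crack index = 32.3 N/mm
Burst index = 31.9 N/mm


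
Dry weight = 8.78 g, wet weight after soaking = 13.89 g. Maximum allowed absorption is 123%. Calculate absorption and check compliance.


Absorption = 58.2%
Compliant: Yes


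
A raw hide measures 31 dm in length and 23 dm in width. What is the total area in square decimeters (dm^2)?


713 dm^2


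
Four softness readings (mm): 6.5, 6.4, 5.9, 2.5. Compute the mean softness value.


Sum = 6.5 + 6.4 + 5.9 + 2.5
Mean = 21.3 / 4 = 5.33 mm


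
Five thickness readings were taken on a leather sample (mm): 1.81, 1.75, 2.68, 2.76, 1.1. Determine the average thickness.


2.02 mm

Sum = 1.81 + 1.75 + 2.68 + 2.76 + 1.1 = 10.10
Average = 10.10 / 5 = 2.02 mm


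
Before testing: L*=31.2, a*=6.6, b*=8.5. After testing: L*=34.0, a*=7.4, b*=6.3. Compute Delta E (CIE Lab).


dL = 34.0 - 31.2 = 2.8
da = 7.4 - 6.6 = 0.8
db = 6.3 - 8.5 = -2.2
dE = sqrt((2.8)^2 + (0.8)^2 + (-2.2)^2) = 3.65


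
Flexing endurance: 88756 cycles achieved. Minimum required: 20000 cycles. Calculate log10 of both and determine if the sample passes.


Achieved: log10 = 4.95
Required: log10 = 4.30
Passes: Yes

log10(88756) = 4.95
log10(20000) = 4.30
Passes: Yes


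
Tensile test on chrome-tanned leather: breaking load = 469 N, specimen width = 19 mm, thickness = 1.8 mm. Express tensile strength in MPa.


13.71 MPa


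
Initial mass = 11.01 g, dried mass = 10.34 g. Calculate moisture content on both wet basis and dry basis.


Moisture lost = 11.01 - 10.34 = 0.67 g
Wet basis MC = 0.67 / 11.01 x 100 = 6.1%
Dry basis MC = 0.67 / 10.34 x 100 = 6.5%


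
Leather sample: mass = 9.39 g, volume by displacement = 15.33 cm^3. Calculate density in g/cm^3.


0.613 g/cm^3

Density = mass / volume
Density = 9.39 / 15.33 = 0.613 g/cm^3


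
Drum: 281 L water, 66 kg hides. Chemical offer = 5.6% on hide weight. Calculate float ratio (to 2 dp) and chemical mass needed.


Float ratio = 281 / 66 = 4.26
Chemical = 66 x 5.6 / 100 = 3.696 kg


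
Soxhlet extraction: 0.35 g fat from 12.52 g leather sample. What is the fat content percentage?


2.8%


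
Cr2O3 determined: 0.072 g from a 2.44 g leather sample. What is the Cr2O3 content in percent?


Cr2O3% = 0.072 / 2.44 x 100
Cr2O3% = 2.95%


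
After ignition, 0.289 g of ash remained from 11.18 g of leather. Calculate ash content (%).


2.58%

Ash% = 0.289 / 11.18 x 100
Ash% = 2.58%


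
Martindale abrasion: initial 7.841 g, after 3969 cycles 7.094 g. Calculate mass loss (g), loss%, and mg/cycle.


Mass loss = 0.747 g
Loss = 9.53%
Rate = 0.188 mg/cycle


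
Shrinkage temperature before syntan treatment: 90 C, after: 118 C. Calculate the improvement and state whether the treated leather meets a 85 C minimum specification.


Improvement = 118 - 90 = 28 C
Spec check: 118 C >= 85 C? Yes


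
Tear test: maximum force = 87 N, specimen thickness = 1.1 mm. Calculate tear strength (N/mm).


79.1 N/mm


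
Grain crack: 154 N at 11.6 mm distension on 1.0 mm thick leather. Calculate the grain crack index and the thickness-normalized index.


Crack index = 154 / 11.6 = 13.3 N/mm
Normalized = 13.3 / 1.0 = 13.3 N/mm per mm


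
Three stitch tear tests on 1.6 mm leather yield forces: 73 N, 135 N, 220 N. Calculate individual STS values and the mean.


STS1 = 45.6 N/mm
STS2 = 84.4 N/mm
STS3 = 137.5 N/mm
Mean = 89.2 N/mm


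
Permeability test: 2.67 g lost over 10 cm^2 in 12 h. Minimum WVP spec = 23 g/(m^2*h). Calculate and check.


WVP = 2.67 / (10 x 12) x 10000 = 222.50 g/(m^2*h)
Minimum: 23 g/(m^2*h)
Meets spec: Yes


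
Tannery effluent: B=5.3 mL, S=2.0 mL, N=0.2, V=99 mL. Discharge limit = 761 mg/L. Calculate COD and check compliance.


COD = (5.3 - 2.0) x 0.2 x 8000 / 99 = 53.3 mg/L
Limit: 761 mg/L
Compliant: Yes


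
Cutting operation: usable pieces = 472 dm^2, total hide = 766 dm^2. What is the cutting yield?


61.6%


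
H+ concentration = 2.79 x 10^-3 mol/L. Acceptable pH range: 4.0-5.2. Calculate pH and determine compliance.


pH = 2.55
Compliant: No

pH = -log10(2.79 x 10^-3) = 2.55
Range: 4.0 to 5.2
Compliant: No


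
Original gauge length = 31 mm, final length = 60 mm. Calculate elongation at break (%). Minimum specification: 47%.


Elongation = 93.5%
Meets spec: Yes

Extension = 60 - 31 = 29 mm
Elongation = 29 / 31 x 100 = 93.5%
Minimum required: 47%
Meets specification: Yes


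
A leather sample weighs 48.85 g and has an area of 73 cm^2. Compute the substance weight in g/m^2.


Substance weight = mass / area x 10000
SW = 48.85 / 73 x 10000
SW = 6691.8 g/m^2


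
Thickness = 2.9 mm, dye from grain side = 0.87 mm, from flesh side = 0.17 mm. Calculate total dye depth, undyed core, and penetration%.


Total dyed = 0.87 + 0.17 = 1.04 mm
Undyed core = 2.9 - 1.04 = 1.86 mm
Penetration = 1.04 / 2.9 x 100 = 35.9%


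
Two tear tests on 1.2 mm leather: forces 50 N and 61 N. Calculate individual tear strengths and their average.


Tear 1 = 41.7 N/mm
Tear 2 = 50.8 N/mm
Average = 46.3 N/mm

Tear 1 = 50 / 1.2 = 41.7 N/mm
Tear 2 = 61 / 1.2 = 50.8 N/mm
Average = (41.7 + 50.8) / 2 = 46.3 N/mm


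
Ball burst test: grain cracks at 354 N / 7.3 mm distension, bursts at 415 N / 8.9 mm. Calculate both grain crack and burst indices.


Crack index = 48.5 N/mm
Burst index = 46.6 N/mm

Crack index = 354 / 7.3 = 48.5 N/mm
Burst index = 415 / 8.9 = 46.6 N/mm


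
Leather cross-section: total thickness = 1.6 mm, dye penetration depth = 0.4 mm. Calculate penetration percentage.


Penetration% = 0.4 / 1.6 x 100
Penetration = 25.0%


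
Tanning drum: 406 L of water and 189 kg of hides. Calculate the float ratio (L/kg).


2.1


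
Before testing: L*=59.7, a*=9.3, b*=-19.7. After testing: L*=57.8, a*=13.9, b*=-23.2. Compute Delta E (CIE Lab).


dL = 57.8 - 59.7 = -1.9
da = 13.9 - 9.3 = 4.6
db = -23.2 - (-19.7) = -3.5
dE = sqrt((-1.9)^2 + (4.6)^2 + (-3.5)^2) = 6.08


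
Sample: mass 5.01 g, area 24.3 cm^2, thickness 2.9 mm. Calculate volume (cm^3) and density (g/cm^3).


Thickness in cm = 2.9 / 10 = 0.29 cm
Volume = 24.3 x 0.29 = 7.047 cm^3
Density = 5.01 / 7.047 = 0.711 g/cm^3


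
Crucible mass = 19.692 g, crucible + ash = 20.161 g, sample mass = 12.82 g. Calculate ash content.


Ash mass = 0.469 g
Ash content = 3.66%

Ash mass = 20.161 - 19.692 = 0.469 g
Ash% = 0.469 / 12.82 x 100 = 3.66%


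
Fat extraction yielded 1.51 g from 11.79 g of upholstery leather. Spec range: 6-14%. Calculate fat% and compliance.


Fat% = 1.51 / 11.79 x 100 = 12.8%
Spec range: 6-14%
Compliant: Yes


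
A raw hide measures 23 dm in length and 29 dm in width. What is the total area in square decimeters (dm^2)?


667 dm^2


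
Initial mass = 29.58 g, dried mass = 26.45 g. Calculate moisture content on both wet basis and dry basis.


Moisture lost = 29.58 - 26.45 = 3.13 g
Wet basis MC = 3.13 / 29.58 x 100 = 10.6%
Dry basis MC = 3.13 / 26.45 x 100 = 11.8%


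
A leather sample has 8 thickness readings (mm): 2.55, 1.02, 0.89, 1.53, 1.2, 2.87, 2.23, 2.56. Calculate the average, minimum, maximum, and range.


Average = 1.86 mm
Min = 0.89 mm
Max = 2.87 mm
Range = 1.98 mm

Sum = 14.85
Average = 14.85 / 8 = 1.86 mm
Minimum = 0.89 mm
Maximum = 2.87 mm
Range = 2.87 - 0.89 = 1.98 mm


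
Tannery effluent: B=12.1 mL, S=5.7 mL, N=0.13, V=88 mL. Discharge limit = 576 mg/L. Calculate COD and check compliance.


COD = 75.6 mg/L
Compliant: Yes

COD = (12.1 - 5.7) x 0.13 x 8000 / 88 = 75.6 mg/L
Limit: 576 mg/L
Compliant: Yes


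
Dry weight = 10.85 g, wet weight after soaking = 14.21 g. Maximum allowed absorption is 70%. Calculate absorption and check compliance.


WA = (14.21 - 10.85) / 10.85 x 100 = 31.0%
Maximum allowed: 70%
Compliant: Yes


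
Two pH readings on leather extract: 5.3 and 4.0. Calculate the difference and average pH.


Difference = |5.3 - 4.0| = 1.3
Average = (5.3 + 4.0) / 2 = 4.65


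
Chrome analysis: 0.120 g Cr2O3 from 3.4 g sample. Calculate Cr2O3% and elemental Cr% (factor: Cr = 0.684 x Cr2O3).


Cr2O3% = 0.120 / 3.4 x 100 = 3.53%
Cr% = 3.53 x 0.684 = 2.41%
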